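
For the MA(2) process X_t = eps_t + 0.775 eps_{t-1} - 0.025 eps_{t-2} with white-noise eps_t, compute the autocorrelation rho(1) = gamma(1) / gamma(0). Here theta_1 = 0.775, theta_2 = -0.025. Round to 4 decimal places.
\rho(1) = 0.4719

For an MA(q) process with theta_0 = 1, the autocovariance is
  gamma(k) = sigma^2 * sum_{i=0..q-k} theta_i * theta_{i+k},
and rho(k) = gamma(k) / gamma(0). Sigma^2 cancels.
  numerator   = (1)*(0.775) + (0.775)*(-0.025) = 0.755625.
  denominator = (1)^2 + (0.775)^2 + (-0.025)^2 = 1.60125.
  rho(1) = 0.755625 / 1.60125 = 0.4719.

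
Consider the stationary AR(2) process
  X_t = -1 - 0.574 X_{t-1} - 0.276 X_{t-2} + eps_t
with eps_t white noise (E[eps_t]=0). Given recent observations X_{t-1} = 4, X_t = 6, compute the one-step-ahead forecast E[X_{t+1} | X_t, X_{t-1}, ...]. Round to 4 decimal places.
E[X_{t+1} \mid \mathcal F_t] = -5.5480

For an AR(p) model X_t = c + sum_i phi_i X_{t-i} + eps_t, the
one-step-ahead conditional mean is
  E[X_{t+1} | X_t, ...] = c + sum_i phi_i X_{t+1-i}.
Substitute known values:
  E[X_{t+1} | ...] = -1 + (-0.574) * (6) + (-0.276) * (4)
                   = -5.5480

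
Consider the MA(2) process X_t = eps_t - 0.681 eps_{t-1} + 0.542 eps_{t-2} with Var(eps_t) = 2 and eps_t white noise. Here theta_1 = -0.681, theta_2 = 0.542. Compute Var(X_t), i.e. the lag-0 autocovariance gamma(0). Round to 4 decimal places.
\gamma(0) = 3.5151

For an MA(q) process X_t = eps_t + sum_i theta_i eps_{t-i} with
Var(eps_t) = sigma^2, the variance is
  gamma(0) = sigma^2 * (1 + sum_i theta_i^2).
  sum_i theta_i^2 = (-0.681)^2 + (0.542)^2 = 0.463761 + 0.293764 = 0.757525.
  gamma(0) = 2 * (1 + 0.757525) = 2 * 1.757525 = 3.51505, which rounds to 3.5151.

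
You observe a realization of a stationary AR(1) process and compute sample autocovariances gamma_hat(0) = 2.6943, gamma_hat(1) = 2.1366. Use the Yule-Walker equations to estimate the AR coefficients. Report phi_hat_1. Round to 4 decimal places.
\hat\phi_{1} = 0.7930

The Yule-Walker equations for an AR(p) process read, in matrix form,
  Gamma_p phi = r_p,   with   (Gamma_p)_{ij} = gamma(|i - j|),
                       (r_p)_i = gamma(i),   i,j = 1..p.
Substitute the sample gammas (Toeplitz matrix and right-hand side of size 1):
  Gamma_p = [[2.6943]]
  r_p     = [2.1366]
With p = 1 this is the single equation gamma(0) phi_1 = gamma(1):
  phi_hat_1 = gamma(1) / gamma(0) = 2.1366 / 2.6943 = 0.7930.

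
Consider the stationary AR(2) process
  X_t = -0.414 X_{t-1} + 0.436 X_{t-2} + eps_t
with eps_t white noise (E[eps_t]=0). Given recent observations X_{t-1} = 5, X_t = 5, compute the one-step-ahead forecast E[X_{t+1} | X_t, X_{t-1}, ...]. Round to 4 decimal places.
E[X_{t+1} \mid \mathcal F_t] = 0.1100

For an AR(p) model X_t = c + sum_i phi_i X_{t-i} + eps_t, the
one-step-ahead conditional mean is
  E[X_{t+1} | X_t, ...] = c + sum_i phi_i X_{t+1-i}.
Substitute known values:
  E[X_{t+1} | ...] = (-0.414) * (5) + (0.436) * (5)
                   = 0.1100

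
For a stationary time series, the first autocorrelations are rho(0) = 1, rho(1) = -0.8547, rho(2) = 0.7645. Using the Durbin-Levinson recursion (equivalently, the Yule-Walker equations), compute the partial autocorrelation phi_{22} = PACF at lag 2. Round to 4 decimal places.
\phi_{22} = 0.1261

The PACF at lag k is phi_{kk}, the last component of the solution
to the Yule-Walker system G_k phi = r_k where
  (G_k)_{ij} = rho(|i - j|), (r_k)_i = rho(i), i,j = 1..k.
Equivalently, Durbin-Levinson gives phi_{kk} iteratively:
  phi_{11} = rho(1)
  phi_{kk} = [rho(k) - sum_{j=1..k-1} phi_{k-1,j} rho(k-j)]
            / [1 - sum_{j=1..k-1} phi_{k-1,j} rho(j)],
  phi_{k,j} = phi_{k-1,j} - phi_{kk} phi_{k-1,k-j},  j = 1..k-1.
Step k = 1:
  phi_11 = rho(1) = -0.8547.
Step k = 2:
  phi_22 = [rho(2) - phi_11 rho(1)] / [1 - phi_11 rho(1)] = [0.7645 - (-0.8547)(-0.8547)] / [1 - (-0.8547)(-0.8547)]
         = 0.03398791 / 0.26948791 = 0.1261.
Therefore phi_{22} = 0.1261.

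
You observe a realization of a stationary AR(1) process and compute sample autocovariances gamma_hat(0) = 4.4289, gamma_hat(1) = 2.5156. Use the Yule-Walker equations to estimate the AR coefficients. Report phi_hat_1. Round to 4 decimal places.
\hat\phi_{1} = 0.5680

The Yule-Walker equations for an AR(p) process read, in matrix form,
  Gamma_p phi = r_p,   with   (Gamma_p)_{ij} = gamma(|i - j|),
                       (r_p)_i = gamma(i),   i,j = 1..p.
Substitute the sample gammas (Toeplitz matrix and right-hand side of size 1):
  Gamma_p = [[4.4289]]
  r_p     = [2.5156]
With p = 1 this is the single equation gamma(0) phi_1 = gamma(1):
  phi_hat_1 = gamma(1) / gamma(0) = 2.5156 / 4.4289 = 0.5680.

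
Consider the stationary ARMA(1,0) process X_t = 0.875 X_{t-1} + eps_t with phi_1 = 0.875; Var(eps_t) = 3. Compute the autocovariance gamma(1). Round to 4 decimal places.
\gamma(1) = 11.2000

Multiply the model equation by X_{t-k} and take expectations. With theta_0 = psi_0 = 1 and psi_j the MA(infinity) weights, this gives
  gamma(k) - sum_i phi_i gamma(k-i) = c_k,
  c_k = sigma^2 * sum_{j=k..q} theta_j psi_{j-k}   (c_k = 0 for k > q),
using gamma(-m) = gamma(m).
Pure AR (q = 0): c_0 = sigma^2 = 3, c_k = 0 for k >= 1.
Equations for k = 0 and k = 1 (AR order 1):
  gamma(0) = phi_1 gamma(1) + c_0
  gamma(1) = phi_1 gamma(0) + c_1
Substituting the second into the first: gamma(0) (1 - phi_1^2) = c_0 + phi_1 c_1, so
  gamma(0) = c_0 / (1 - phi_1^2) = 3 / (1 - (0.875)^2) = 3 / 0.234375 = 12.8.
  gamma(1) = phi_1 gamma(0) = (0.875)(12.8) = 11.2.
Therefore gamma(1) = 11.2000 (to 4 decimal places).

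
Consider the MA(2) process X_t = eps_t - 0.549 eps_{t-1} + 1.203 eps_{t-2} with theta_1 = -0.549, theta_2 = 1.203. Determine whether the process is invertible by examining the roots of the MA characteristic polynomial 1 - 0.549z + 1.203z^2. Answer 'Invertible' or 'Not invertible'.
\text{Not invertible}

The MA(q) characteristic polynomial is P(z) = 1 - 0.549z + 1.203z^2.
Invertibility requires all roots to lie outside the unit circle, i.e. |z| > 1 for every root.
Set 1 + (-0.549) z + (1.203) z^2 = 0, i.e. a z^2 + b z + c = 0 with a = 1.203, b = -0.549, c = 1.
Discriminant D = b^2 - 4ac = (-0.549)^2 - 4*(1.203)*1 = 0.301401 - (4.812) = -4.510599.
D < 0, so the roots are the complex-conjugate pair z = (-b +/- i sqrt(-D)) / (2a) = 0.2282 +/- 0.8827i.
For a conjugate pair |z|^2 = z * conj(z) = (product of roots) = c/a = 1/(1.203) = 0.831255, so |z| = sqrt(0.831255) = 0.9117 for both roots.
Moduli of all roots: 0.9117, 0.9117.
All moduli strictly greater than 1? No.
Verdict: Not invertible.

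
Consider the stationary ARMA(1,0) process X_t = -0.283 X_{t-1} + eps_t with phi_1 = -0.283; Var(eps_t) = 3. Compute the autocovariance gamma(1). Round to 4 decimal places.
\gamma(1) = -0.9229

Multiply the model equation by X_{t-k} and take expectations. With theta_0 = psi_0 = 1 and psi_j the MA(infinity) weights, this gives
  gamma(k) - sum_i phi_i gamma(k-i) = c_k,
  c_k = sigma^2 * sum_{j=k..q} theta_j psi_{j-k}   (c_k = 0 for k > q),
using gamma(-m) = gamma(m).
Pure AR (q = 0): c_0 = sigma^2 = 3, c_k = 0 for k >= 1.
Equations for k = 0 and k = 1 (AR order 1):
  gamma(0) = phi_1 gamma(1) + c_0
  gamma(1) = phi_1 gamma(0) + c_1
Substituting the second into the first: gamma(0) (1 - phi_1^2) = c_0 + phi_1 c_1, so
  gamma(0) = c_0 / (1 - phi_1^2) = 3 / (1 - (-0.283)^2) = 3 / 0.919911 = 3.261185.
  gamma(1) = phi_1 gamma(0) = (-0.283)(3.261185) = -0.922915.
Therefore gamma(1) = -0.9229 (to 4 decimal places).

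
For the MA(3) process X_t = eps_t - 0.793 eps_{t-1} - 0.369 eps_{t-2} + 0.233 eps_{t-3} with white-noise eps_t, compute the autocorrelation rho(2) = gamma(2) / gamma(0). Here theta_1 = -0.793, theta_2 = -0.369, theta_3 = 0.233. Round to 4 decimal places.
\rho(2) = -0.3044

For an MA(q) process with theta_0 = 1, the autocovariance is
  gamma(k) = sigma^2 * sum_{i=0..q-k} theta_i * theta_{i+k},
and rho(k) = gamma(k) / gamma(0). Sigma^2 cancels.
  numerator   = (1)*(-0.369) + (-0.793)*(0.233) = -0.553769.
  denominator = (1)^2 + (-0.793)^2 + (-0.369)^2 + (0.233)^2 = 1.819299.
  rho(2) = -0.553769 / 1.819299 = -0.3044.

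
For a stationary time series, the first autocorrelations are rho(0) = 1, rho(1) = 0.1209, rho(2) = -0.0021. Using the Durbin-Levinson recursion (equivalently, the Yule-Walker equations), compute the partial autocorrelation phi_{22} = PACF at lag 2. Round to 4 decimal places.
\phi_{22} = -0.0170

The PACF at lag k is phi_{kk}, the last component of the solution
to the Yule-Walker system G_k phi = r_k where
  (G_k)_{ij} = rho(|i - j|), (r_k)_i = rho(i), i,j = 1..k.
Equivalently, Durbin-Levinson gives phi_{kk} iteratively:
  phi_{11} = rho(1)
  phi_{kk} = [rho(k) - sum_{j=1..k-1} phi_{k-1,j} rho(k-j)]
            / [1 - sum_{j=1..k-1} phi_{k-1,j} rho(j)],
  phi_{k,j} = phi_{k-1,j} - phi_{kk} phi_{k-1,k-j},  j = 1..k-1.
Step k = 1:
  phi_11 = rho(1) = 0.1209.
Step k = 2:
  phi_22 = [rho(2) - phi_11 rho(1)] / [1 - phi_11 rho(1)] = [-0.0021 - (0.1209)(0.1209)] / [1 - (0.1209)(0.1209)]
         = -0.01671681 / 0.98538319 = -0.017.
Therefore phi_{22} = -0.0170.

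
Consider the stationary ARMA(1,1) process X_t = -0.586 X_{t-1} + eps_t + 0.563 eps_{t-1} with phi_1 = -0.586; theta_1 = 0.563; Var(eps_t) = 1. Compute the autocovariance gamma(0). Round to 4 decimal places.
\gamma(0) = 1.0008

Multiply the model equation by X_{t-k} and take expectations. With theta_0 = psi_0 = 1 and psi_j the MA(infinity) weights, this gives
  gamma(k) - sum_i phi_i gamma(k-i) = c_k,
  c_k = sigma^2 * sum_{j=k..q} theta_j psi_{j-k}   (c_k = 0 for k > q),
using gamma(-m) = gamma(m).
psi-weights needed (psi_j = theta_j + sum_i phi_i psi_{j-i}):
  psi_1 = theta_1 + phi_1 = 0.563 + (-0.586) = -0.023
Right-hand sides:
  c_0 = sigma^2 (1 + theta_1 psi_1) = 1 * (1 + (0.563)(-0.023)) = 1 * 0.987051 = 0.987051
  c_1 = sigma^2 theta_1 = 1 * (0.563) = 0.563
  c_2 = 0
Equations for k = 0 and k = 1 (AR order 1):
  gamma(0) = phi_1 gamma(1) + c_0
  gamma(1) = phi_1 gamma(0) + c_1
Substituting the second into the first: gamma(0) (1 - phi_1^2) = c_0 + phi_1 c_1, so
  gamma(0) = (c_0 + phi_1 c_1) / (1 - phi_1^2) = (0.987051 + (-0.586)(0.563)) / (1 - (-0.586)^2) = 0.657133 / 0.656604 = 1.000806.
Therefore gamma(0) = 1.0008 (to 4 decimal places).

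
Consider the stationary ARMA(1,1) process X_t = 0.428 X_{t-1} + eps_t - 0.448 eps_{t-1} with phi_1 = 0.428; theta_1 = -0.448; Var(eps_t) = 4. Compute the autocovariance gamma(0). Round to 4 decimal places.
\gamma(0) = 4.0020

Multiply the model equation by X_{t-k} and take expectations. With theta_0 = psi_0 = 1 and psi_j the MA(infinity) weights, this gives
  gamma(k) - sum_i phi_i gamma(k-i) = c_k,
  c_k = sigma^2 * sum_{j=k..q} theta_j psi_{j-k}   (c_k = 0 for k > q),
using gamma(-m) = gamma(m).
psi-weights needed (psi_j = theta_j + sum_i phi_i psi_{j-i}):
  psi_1 = theta_1 + phi_1 = -0.448 + (0.428) = -0.02
Right-hand sides:
  c_0 = sigma^2 (1 + theta_1 psi_1) = 4 * (1 + (-0.448)(-0.02)) = 4 * 1.00896 = 4.03584
  c_1 = sigma^2 theta_1 = 4 * (-0.448) = -1.792
  c_2 = 0
Equations for k = 0 and k = 1 (AR order 1):
  gamma(0) = phi_1 gamma(1) + c_0
  gamma(1) = phi_1 gamma(0) + c_1
Substituting the second into the first: gamma(0) (1 - phi_1^2) = c_0 + phi_1 c_1, so
  gamma(0) = (c_0 + phi_1 c_1) / (1 - phi_1^2) = (4.03584 + (0.428)(-1.792)) / (1 - (0.428)^2) = 3.268864 / 0.816816 = 4.001959.
Therefore gamma(0) = 4.0020 (to 4 decimal places).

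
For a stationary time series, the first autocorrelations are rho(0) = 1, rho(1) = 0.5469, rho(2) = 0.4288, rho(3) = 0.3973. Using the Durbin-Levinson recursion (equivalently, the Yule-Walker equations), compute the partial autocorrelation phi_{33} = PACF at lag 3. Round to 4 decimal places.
\phi_{33} = 0.1551

The PACF at lag k is phi_{kk}, the last component of the solution
to the Yule-Walker system G_k phi = r_k where
  (G_k)_{ij} = rho(|i - j|), (r_k)_i = rho(i), i,j = 1..k.
Equivalently, Durbin-Levinson gives phi_{kk} iteratively:
  phi_{11} = rho(1)
  phi_{kk} = [rho(k) - sum_{j=1..k-1} phi_{k-1,j} rho(k-j)]
            / [1 - sum_{j=1..k-1} phi_{k-1,j} rho(j)],
  phi_{k,j} = phi_{k-1,j} - phi_{kk} phi_{k-1,k-j},  j = 1..k-1.
Step k = 1:
  phi_11 = rho(1) = 0.5469.
Step k = 2:
  phi_22 = [rho(2) - phi_11 rho(1)] / [1 - phi_11 rho(1)] = [0.4288 - (0.5469)(0.5469)] / [1 - (0.5469)(0.5469)]
         = 0.12970039 / 0.70090039 = 0.185048.
  Update: phi_21 = phi_11 - phi_22 phi_11 = 0.5469 - (0.185048)(0.5469) = 0.445697.
Step k = 3:
  phi_33 = [rho(3) - phi_21 rho(2) - phi_22 rho(1)] / [1 - phi_21 rho(1) - phi_22 rho(2)]
    numerator   = 0.3973 - (0.445697)(0.4288) - (0.185048)(0.5469) = 0.10498219
    denominator = 1 - (0.445697)(0.5469) - (0.185048)(0.4288) = 0.67689956
  phi_33 = 0.10498219 / 0.67689956 = 0.1551.
Therefore phi_{33} = 0.1551.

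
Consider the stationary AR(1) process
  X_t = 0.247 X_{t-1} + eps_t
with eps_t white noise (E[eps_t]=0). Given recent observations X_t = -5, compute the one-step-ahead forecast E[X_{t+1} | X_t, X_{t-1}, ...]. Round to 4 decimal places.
E[X_{t+1} \mid \mathcal F_t] = -1.2350

For an AR(p) model X_t = c + sum_i phi_i X_{t-i} + eps_t, the
one-step-ahead conditional mean is
  E[X_{t+1} | X_t, ...] = c + sum_i phi_i X_{t+1-i}.
Substitute known values:
  E[X_{t+1} | ...] = (0.247) * (-5)
                   = -1.2350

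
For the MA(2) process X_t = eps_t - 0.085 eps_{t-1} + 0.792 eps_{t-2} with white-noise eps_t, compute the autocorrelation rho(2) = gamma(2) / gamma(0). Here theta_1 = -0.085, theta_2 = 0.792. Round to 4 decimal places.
\rho(2) = 0.4846

For an MA(q) process with theta_0 = 1, the autocovariance is
  gamma(k) = sigma^2 * sum_{i=0..q-k} theta_i * theta_{i+k},
and rho(k) = gamma(k) / gamma(0). Sigma^2 cancels.
  numerator   = (1)*(0.792) = 0.792.
  denominator = (1)^2 + (-0.085)^2 + (0.792)^2 = 1.634489.
  rho(2) = 0.792 / 1.634489 = 0.4846.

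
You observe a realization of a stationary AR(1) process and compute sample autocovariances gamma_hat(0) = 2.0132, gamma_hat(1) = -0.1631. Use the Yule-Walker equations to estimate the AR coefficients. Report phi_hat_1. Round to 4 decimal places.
\hat\phi_{1} = -0.0810

The Yule-Walker equations for an AR(p) process read, in matrix form,
  Gamma_p phi = r_p,   with   (Gamma_p)_{ij} = gamma(|i - j|),
                       (r_p)_i = gamma(i),   i,j = 1..p.
Substitute the sample gammas (Toeplitz matrix and right-hand side of size 1):
  Gamma_p = [[2.0132]]
  r_p     = [-0.1631]
With p = 1 this is the single equation gamma(0) phi_1 = gamma(1):
  phi_hat_1 = gamma(1) / gamma(0) = -0.1631 / 2.0132 = -0.0810.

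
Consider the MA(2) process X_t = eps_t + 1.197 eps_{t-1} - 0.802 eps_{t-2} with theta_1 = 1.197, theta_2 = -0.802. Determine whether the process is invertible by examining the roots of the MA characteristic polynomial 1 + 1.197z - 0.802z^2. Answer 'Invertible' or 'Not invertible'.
\text{Not invertible}

The MA(q) characteristic polynomial is P(z) = 1 + 1.197z - 0.802z^2.
Invertibility requires all roots to lie outside the unit circle, i.e. |z| > 1 for every root.
Set 1 + (1.197) z + (-0.802) z^2 = 0, i.e. a z^2 + b z + c = 0 with a = -0.802, b = 1.197, c = 1.
Discriminant D = b^2 - 4ac = (1.197)^2 - 4*(-0.802)*1 = 1.432809 - (-3.208) = 4.640809.
D >= 0, so the roots are real: z = (-b +/- sqrt(D)) / (2a) = (-1.197 +/- 2.154254) / (-1.604).
  z_1 = (-1.197 + 2.154254) / (-1.604) = -0.5968,   |z_1| = 0.5968.
  z_2 = (-1.197 - 2.154254) / (-1.604) = 2.0893,   |z_2| = 2.0893.
Moduli of all roots: 0.5968, 2.0893.
All moduli strictly greater than 1? No.
Verdict: Not invertible.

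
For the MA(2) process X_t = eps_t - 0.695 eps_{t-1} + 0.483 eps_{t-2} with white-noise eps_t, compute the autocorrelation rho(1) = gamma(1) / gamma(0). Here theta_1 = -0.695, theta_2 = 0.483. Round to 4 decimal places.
\rho(1) = -0.6005

For an MA(q) process with theta_0 = 1, the autocovariance is
  gamma(k) = sigma^2 * sum_{i=0..q-k} theta_i * theta_{i+k},
and rho(k) = gamma(k) / gamma(0). Sigma^2 cancels.
  numerator   = (1)*(-0.695) + (-0.695)*(0.483) = -1.030685.
  denominator = (1)^2 + (-0.695)^2 + (0.483)^2 = 1.716314.
  rho(1) = -1.030685 / 1.716314 = -0.6005.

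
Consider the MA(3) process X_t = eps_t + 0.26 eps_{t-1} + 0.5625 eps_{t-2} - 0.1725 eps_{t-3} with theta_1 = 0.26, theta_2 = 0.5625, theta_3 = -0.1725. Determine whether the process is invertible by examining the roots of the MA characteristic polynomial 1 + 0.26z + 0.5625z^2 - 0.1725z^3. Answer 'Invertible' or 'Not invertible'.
\text{Invertible}

The MA(q) characteristic polynomial is P(z) = 1 + 0.26z + 0.5625z^2 - 0.1725z^3.
Invertibility requires all roots to lie outside the unit circle, i.e. |z| > 1 for every root.
Degree 3: look for a simple real root z0 first, then factor out (1 - z/z0) and solve the remaining quadratic.
Testing z0 = 4: P(4) = 1 + (0.26)(4) + (0.5625)(4)^2 + (-0.1725)(4)^3
  = 1 + (1.04) + (9) + (-11.04) = 0.  So z_0 = 4 is a root, |z_0| = 4.
Divide out the factor (1 - 0.25 z) = (1 - z/z0) (since 1/z0 = 0.25):
  P(z) = (1 - 0.25 z)(1 + (0.51) z + (0.69) z^2)
  [check: z-coef 0.51 - (0.25) = 0.26; z^2-coef 0.69 - (0.25)(0.51) = 0.5625; z^3-coef -(0.25)(0.69) = -0.1725.]
Remaining roots from the quadratic factor 1 + (0.51) z + (0.69) z^2:
  Set 1 + (0.51) z + (0.69) z^2 = 0, i.e. a z^2 + b z + c = 0 with a = 0.69, b = 0.51, c = 1.
  Discriminant D = b^2 - 4ac = (0.51)^2 - 4*(0.69)*1 = 0.2601 - (2.76) = -2.4999.
  D < 0, so the roots are the complex-conjugate pair z = (-b +/- i sqrt(-D)) / (2a) = -0.3696 +/- 1.1457i.
  For a conjugate pair |z|^2 = z * conj(z) = (product of roots) = c/a = 1/(0.69) = 1.449275, so |z| = sqrt(1.449275) = 1.2039 for both roots.
Moduli of all roots: 4.0000, 1.2039, 1.2039.
All moduli strictly greater than 1? Yes.
Verdict: Invertible.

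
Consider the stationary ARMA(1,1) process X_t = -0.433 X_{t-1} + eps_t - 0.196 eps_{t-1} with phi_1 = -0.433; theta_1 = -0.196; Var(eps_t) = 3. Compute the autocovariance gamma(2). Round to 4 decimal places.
\gamma(2) = 1.0910

Multiply the model equation by X_{t-k} and take expectations. With theta_0 = psi_0 = 1 and psi_j the MA(infinity) weights, this gives
  gamma(k) - sum_i phi_i gamma(k-i) = c_k,
  c_k = sigma^2 * sum_{j=k..q} theta_j psi_{j-k}   (c_k = 0 for k > q),
using gamma(-m) = gamma(m).
psi-weights needed (psi_j = theta_j + sum_i phi_i psi_{j-i}):
  psi_1 = theta_1 + phi_1 = -0.196 + (-0.433) = -0.629
Right-hand sides:
  c_0 = sigma^2 (1 + theta_1 psi_1) = 3 * (1 + (-0.196)(-0.629)) = 3 * 1.123284 = 3.369852
  c_1 = sigma^2 theta_1 = 3 * (-0.196) = -0.588
  c_2 = 0
Equations for k = 0 and k = 1 (AR order 1):
  gamma(0) = phi_1 gamma(1) + c_0
  gamma(1) = phi_1 gamma(0) + c_1
Substituting the second into the first: gamma(0) (1 - phi_1^2) = c_0 + phi_1 c_1, so
  gamma(0) = (c_0 + phi_1 c_1) / (1 - phi_1^2) = (3.369852 + (-0.433)(-0.588)) / (1 - (-0.433)^2) = 3.624456 / 0.812511 = 4.460809.
  gamma(1) = phi_1 gamma(0) + c_1 = (-0.433)(4.460809) + (-0.588) = -2.51953.
For k = 2 (> q): gamma(2) = phi_1 gamma(1) = (-0.433)(-2.51953) = 1.090957.
Therefore gamma(2) = 1.0910 (to 4 decimal places).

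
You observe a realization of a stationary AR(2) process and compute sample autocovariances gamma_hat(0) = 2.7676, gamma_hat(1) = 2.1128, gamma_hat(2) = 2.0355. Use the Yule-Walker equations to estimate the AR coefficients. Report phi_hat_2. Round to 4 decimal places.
\hat\phi_{2} = 0.3660

The Yule-Walker equations for an AR(p) process read, in matrix form,
  Gamma_p phi = r_p,   with   (Gamma_p)_{ij} = gamma(|i - j|),
                       (r_p)_i = gamma(i),   i,j = 1..p.
Substitute the sample gammas (Toeplitz matrix and right-hand side of size 2):
  Gamma_p = [[2.7676, 2.1128], [2.1128, 2.7676]]
  r_p     = [2.1128, 2.0355]
Written out:
  2.7676 phi_1 + 2.1128 phi_2 = 2.1128
  2.1128 phi_1 + 2.7676 phi_2 = 2.0355
Solve by Cramer's rule:
  det = gamma(0)^2 - gamma(1)^2 = (2.7676)^2 - (2.1128)^2 = 7.65960976 - 4.46392384 = 3.19568592
  phi_hat_1 = [gamma(1) gamma(0) - gamma(1) gamma(2)] / det = [(2.1128)(2.7676) - (2.1128)(2.0355)] / 3.19568592 = 1.54678088 / 3.19568592 = 0.484
  phi_hat_2 = [gamma(0) gamma(2) - gamma(1)^2] / det = [(2.7676)(2.0355) - (2.1128)^2] / 3.19568592 = 1.16952596 / 3.19568592 = 0.366
So phi_hat = [0.4840, 0.3660].
Therefore phi_hat_2 = 0.3660.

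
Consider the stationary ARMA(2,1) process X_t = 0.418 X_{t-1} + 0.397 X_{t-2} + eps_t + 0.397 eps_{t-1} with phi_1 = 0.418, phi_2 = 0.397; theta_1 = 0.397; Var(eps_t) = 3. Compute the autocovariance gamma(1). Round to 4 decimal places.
\gamma(1) = 10.0921

Multiply the model equation by X_{t-k} and take expectations. With theta_0 = psi_0 = 1 and psi_j the MA(infinity) weights, this gives
  gamma(k) - sum_i phi_i gamma(k-i) = c_k,
  c_k = sigma^2 * sum_{j=k..q} theta_j psi_{j-k}   (c_k = 0 for k > q),
using gamma(-m) = gamma(m).
psi-weights needed (psi_j = theta_j + sum_i phi_i psi_{j-i}):
  psi_1 = theta_1 + phi_1 = 0.397 + (0.418) = 0.815
Right-hand sides:
  c_0 = sigma^2 (1 + theta_1 psi_1) = 3 * (1 + (0.397)(0.815)) = 3 * 1.323555 = 3.970665
  c_1 = sigma^2 theta_1 = 3 * (0.397) = 1.191
  c_2 = 0
Equations for k = 0, 1, 2 (AR order 2, c_2 = 0):
  (E0) gamma(0) = phi_1 gamma(1) + phi_2 gamma(2) + c_0
  (E1) gamma(1) = phi_1 gamma(0) + phi_2 gamma(1) + c_1
  (E2) gamma(2) = phi_1 gamma(1) + phi_2 gamma(0)
From (E1): gamma(1) = A gamma(0) + B with
  A = phi_1 / (1 - phi_2) = 0.418 / 0.603 = 0.693201,   B = c_1 / (1 - phi_2) = 1.191 / 0.603 = 1.975124.
Insert (E2) into (E0): gamma(0) (1 - phi_2^2) = phi_1 (1 + phi_2) gamma(1) + c_0.
  phi_1 (1 + phi_2) = (0.418)(1.397) = 0.583946,   1 - phi_2^2 = 0.842391.
Replace gamma(1) by A gamma(0) + B and collect gamma(0):
  gamma(0) [0.842391 - (0.583946)(0.693201)] = (0.583946)(1.975124) + 3.970665
  gamma(0) * 0.437599 = 5.124031
  gamma(0) = 5.124031 / 0.437599 = 11.709415.
  gamma(1) = A gamma(0) + B = (0.693201)(11.709415) + (1.975124) = 10.092098.
Therefore gamma(1) = 10.0921 (to 4 decimal places).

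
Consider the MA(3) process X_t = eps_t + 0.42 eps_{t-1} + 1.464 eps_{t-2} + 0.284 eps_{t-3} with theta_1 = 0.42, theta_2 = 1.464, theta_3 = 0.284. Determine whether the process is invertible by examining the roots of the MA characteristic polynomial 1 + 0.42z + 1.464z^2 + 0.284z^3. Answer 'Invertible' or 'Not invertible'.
\text{Not invertible}

The MA(q) characteristic polynomial is P(z) = 1 + 0.42z + 1.464z^2 + 0.284z^3.
Invertibility requires all roots to lie outside the unit circle, i.e. |z| > 1 for every root.
Degree 3: look for a simple real root z0 first, then factor out (1 - z/z0) and solve the remaining quadratic.
Testing z0 = -5: P(-5) = 1 + (0.42)(-5) + (1.464)(-5)^2 + (0.284)(-5)^3
  = 1 + (-2.1) + (36.6) + (-35.5) = 0.  So z_0 = -5 is a root, |z_0| = 5.
Divide out the factor (1 + 0.2 z) = (1 - z/z0) (since 1/z0 = -0.2):
  P(z) = (1 + 0.2 z)(1 + (0.22) z + (1.42) z^2)
  [check: z-coef 0.22 - (-0.2) = 0.42; z^2-coef 1.42 - (-0.2)(0.22) = 1.464; z^3-coef -(-0.2)(1.42) = 0.284.]
Remaining roots from the quadratic factor 1 + (0.22) z + (1.42) z^2:
  Set 1 + (0.22) z + (1.42) z^2 = 0, i.e. a z^2 + b z + c = 0 with a = 1.42, b = 0.22, c = 1.
  Discriminant D = b^2 - 4ac = (0.22)^2 - 4*(1.42)*1 = 0.0484 - (5.68) = -5.6316.
  D < 0, so the roots are the complex-conjugate pair z = (-b +/- i sqrt(-D)) / (2a) = -0.0775 +/- 0.8356i.
  For a conjugate pair |z|^2 = z * conj(z) = (product of roots) = c/a = 1/(1.42) = 0.704225, so |z| = sqrt(0.704225) = 0.8392 for both roots.
Moduli of all roots: 5.0000, 0.8392, 0.8392.
All moduli strictly greater than 1? No.
Verdict: Not invertible.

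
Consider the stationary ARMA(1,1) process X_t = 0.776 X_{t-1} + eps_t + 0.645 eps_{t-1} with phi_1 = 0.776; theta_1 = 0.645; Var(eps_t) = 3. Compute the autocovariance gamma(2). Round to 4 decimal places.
\gamma(2) = 12.4775

Multiply the model equation by X_{t-k} and take expectations. With theta_0 = psi_0 = 1 and psi_j the MA(infinity) weights, this gives
  gamma(k) - sum_i phi_i gamma(k-i) = c_k,
  c_k = sigma^2 * sum_{j=k..q} theta_j psi_{j-k}   (c_k = 0 for k > q),
using gamma(-m) = gamma(m).
psi-weights needed (psi_j = theta_j + sum_i phi_i psi_{j-i}):
  psi_1 = theta_1 + phi_1 = 0.645 + (0.776) = 1.421
Right-hand sides:
  c_0 = sigma^2 (1 + theta_1 psi_1) = 3 * (1 + (0.645)(1.421)) = 3 * 1.916545 = 5.749635
  c_1 = sigma^2 theta_1 = 3 * (0.645) = 1.935
  c_2 = 0
Equations for k = 0 and k = 1 (AR order 1):
  gamma(0) = phi_1 gamma(1) + c_0
  gamma(1) = phi_1 gamma(0) + c_1
Substituting the second into the first: gamma(0) (1 - phi_1^2) = c_0 + phi_1 c_1, so
  gamma(0) = (c_0 + phi_1 c_1) / (1 - phi_1^2) = (5.749635 + (0.776)(1.935)) / (1 - (0.776)^2) = 7.251195 / 0.397824 = 18.227143.
  gamma(1) = phi_1 gamma(0) + c_1 = (0.776)(18.227143) + (1.935) = 16.079263.
For k = 2 (> q): gamma(2) = phi_1 gamma(1) = (0.776)(16.079263) = 12.477508.
Therefore gamma(2) = 12.4775 (to 4 decimal places).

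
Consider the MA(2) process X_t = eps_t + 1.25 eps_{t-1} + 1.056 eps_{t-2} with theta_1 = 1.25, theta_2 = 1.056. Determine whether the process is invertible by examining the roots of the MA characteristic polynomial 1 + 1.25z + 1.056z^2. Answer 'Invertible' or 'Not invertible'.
\text{Not invertible}

The MA(q) characteristic polynomial is P(z) = 1 + 1.25z + 1.056z^2.
Invertibility requires all roots to lie outside the unit circle, i.e. |z| > 1 for every root.
Set 1 + (1.25) z + (1.056) z^2 = 0, i.e. a z^2 + b z + c = 0 with a = 1.056, b = 1.25, c = 1.
Discriminant D = b^2 - 4ac = (1.25)^2 - 4*(1.056)*1 = 1.5625 - (4.224) = -2.6615.
D < 0, so the roots are the complex-conjugate pair z = (-b +/- i sqrt(-D)) / (2a) = -0.5919 +/- 0.7724i.
For a conjugate pair |z|^2 = z * conj(z) = (product of roots) = c/a = 1/(1.056) = 0.94697, so |z| = sqrt(0.94697) = 0.9731 for both roots.
Moduli of all roots: 0.9731, 0.9731.
All moduli strictly greater than 1? No.
Verdict: Not invertible.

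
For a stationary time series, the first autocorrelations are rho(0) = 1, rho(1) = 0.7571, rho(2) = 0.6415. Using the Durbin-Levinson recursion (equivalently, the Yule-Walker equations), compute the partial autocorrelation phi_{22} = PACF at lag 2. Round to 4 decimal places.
\phi_{22} = 0.1600

The PACF at lag k is phi_{kk}, the last component of the solution
to the Yule-Walker system G_k phi = r_k where
  (G_k)_{ij} = rho(|i - j|), (r_k)_i = rho(i), i,j = 1..k.
Equivalently, Durbin-Levinson gives phi_{kk} iteratively:
  phi_{11} = rho(1)
  phi_{kk} = [rho(k) - sum_{j=1..k-1} phi_{k-1,j} rho(k-j)]
            / [1 - sum_{j=1..k-1} phi_{k-1,j} rho(j)],
  phi_{k,j} = phi_{k-1,j} - phi_{kk} phi_{k-1,k-j},  j = 1..k-1.
Step k = 1:
  phi_11 = rho(1) = 0.7571.
Step k = 2:
  phi_22 = [rho(2) - phi_11 rho(1)] / [1 - phi_11 rho(1)] = [0.6415 - (0.7571)(0.7571)] / [1 - (0.7571)(0.7571)]
         = 0.06829959 / 0.42679959 = 0.16.
Therefore phi_{22} = 0.1600.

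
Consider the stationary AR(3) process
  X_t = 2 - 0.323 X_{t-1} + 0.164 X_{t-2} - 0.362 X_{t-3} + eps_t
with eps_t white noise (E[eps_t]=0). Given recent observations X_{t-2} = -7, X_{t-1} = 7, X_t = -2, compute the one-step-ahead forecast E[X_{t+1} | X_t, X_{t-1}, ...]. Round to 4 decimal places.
E[X_{t+1} \mid \mathcal F_t] = 6.3280

For an AR(p) model X_t = c + sum_i phi_i X_{t-i} + eps_t, the
one-step-ahead conditional mean is
  E[X_{t+1} | X_t, ...] = c + sum_i phi_i X_{t+1-i}.
Substitute known values:
  E[X_{t+1} | ...] = 2 + (-0.323) * (-2) + (0.164) * (7) + (-0.362) * (-7)
                   = 6.3280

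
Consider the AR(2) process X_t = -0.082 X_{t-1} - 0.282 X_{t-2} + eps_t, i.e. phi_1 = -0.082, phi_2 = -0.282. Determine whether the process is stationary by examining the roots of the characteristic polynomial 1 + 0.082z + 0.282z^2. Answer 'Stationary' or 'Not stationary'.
\text{Stationary}

The AR(p) characteristic polynomial is P(z) = 1 + 0.082z + 0.282z^2.
Stationarity requires all roots to lie outside the unit circle, i.e. |z| > 1 for every root.
Set 1 + (0.082) z + (0.282) z^2 = 0, i.e. a z^2 + b z + c = 0 with a = 0.282, b = 0.082, c = 1.
Discriminant D = b^2 - 4ac = (0.082)^2 - 4*(0.282)*1 = 0.006724 - (1.128) = -1.121276.
D < 0, so the roots are the complex-conjugate pair z = (-b +/- i sqrt(-D)) / (2a) = -0.1454 +/- 1.8775i.
For a conjugate pair |z|^2 = z * conj(z) = (product of roots) = c/a = 1/(0.282) = 3.546099, so |z| = sqrt(3.546099) = 1.8831 for both roots.
Moduli of all roots: 1.8831, 1.8831.
All moduli strictly greater than 1? Yes.
Verdict: Stationary.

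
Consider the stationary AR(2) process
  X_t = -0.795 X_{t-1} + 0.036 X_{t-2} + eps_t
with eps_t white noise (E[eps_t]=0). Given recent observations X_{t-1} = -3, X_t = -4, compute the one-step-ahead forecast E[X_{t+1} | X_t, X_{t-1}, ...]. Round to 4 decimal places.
E[X_{t+1} \mid \mathcal F_t] = 3.0720

For an AR(p) model X_t = c + sum_i phi_i X_{t-i} + eps_t, the
one-step-ahead conditional mean is
  E[X_{t+1} | X_t, ...] = c + sum_i phi_i X_{t+1-i}.
Substitute known values:
  E[X_{t+1} | ...] = (-0.795) * (-4) + (0.036) * (-3)
                   = 3.0720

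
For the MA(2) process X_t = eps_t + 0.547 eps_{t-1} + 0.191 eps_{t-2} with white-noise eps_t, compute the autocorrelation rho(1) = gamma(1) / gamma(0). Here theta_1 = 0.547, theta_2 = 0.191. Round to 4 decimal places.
\rho(1) = 0.4877

For an MA(q) process with theta_0 = 1, the autocovariance is
  gamma(k) = sigma^2 * sum_{i=0..q-k} theta_i * theta_{i+k},
and rho(k) = gamma(k) / gamma(0). Sigma^2 cancels.
  numerator   = (1)*(0.547) + (0.547)*(0.191) = 0.651477.
  denominator = (1)^2 + (0.547)^2 + (0.191)^2 = 1.33569.
  rho(1) = 0.651477 / 1.33569 = 0.4877.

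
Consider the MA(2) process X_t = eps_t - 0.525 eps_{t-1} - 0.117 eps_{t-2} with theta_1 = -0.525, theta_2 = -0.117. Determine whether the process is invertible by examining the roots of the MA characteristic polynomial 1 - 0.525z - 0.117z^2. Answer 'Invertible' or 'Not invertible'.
\text{Invertible}

The MA(q) characteristic polynomial is P(z) = 1 - 0.525z - 0.117z^2.
Invertibility requires all roots to lie outside the unit circle, i.e. |z| > 1 for every root.
Set 1 + (-0.525) z + (-0.117) z^2 = 0, i.e. a z^2 + b z + c = 0 with a = -0.117, b = -0.525, c = 1.
Discriminant D = b^2 - 4ac = (-0.525)^2 - 4*(-0.117)*1 = 0.275625 - (-0.468) = 0.743625.
D >= 0, so the roots are real: z = (-b +/- sqrt(D)) / (2a) = (0.525 +/- 0.862337) / (-0.234).
  z_1 = (0.525 + 0.862337) / (-0.234) = -5.9288,   |z_1| = 5.9288.
  z_2 = (0.525 - 0.862337) / (-0.234) = 1.4416,   |z_2| = 1.4416.
Moduli of all roots: 5.9288, 1.4416.
All moduli strictly greater than 1? Yes.
Verdict: Invertible.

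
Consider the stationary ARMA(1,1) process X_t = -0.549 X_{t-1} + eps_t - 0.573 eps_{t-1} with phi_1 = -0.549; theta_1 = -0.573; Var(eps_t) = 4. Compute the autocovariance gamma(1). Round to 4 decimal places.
\gamma(1) = -8.4452

Multiply the model equation by X_{t-k} and take expectations. With theta_0 = psi_0 = 1 and psi_j the MA(infinity) weights, this gives
  gamma(k) - sum_i phi_i gamma(k-i) = c_k,
  c_k = sigma^2 * sum_{j=k..q} theta_j psi_{j-k}   (c_k = 0 for k > q),
using gamma(-m) = gamma(m).
psi-weights needed (psi_j = theta_j + sum_i phi_i psi_{j-i}):
  psi_1 = theta_1 + phi_1 = -0.573 + (-0.549) = -1.122
Right-hand sides:
  c_0 = sigma^2 (1 + theta_1 psi_1) = 4 * (1 + (-0.573)(-1.122)) = 4 * 1.642906 = 6.571624
  c_1 = sigma^2 theta_1 = 4 * (-0.573) = -2.292
  c_2 = 0
Equations for k = 0 and k = 1 (AR order 1):
  gamma(0) = phi_1 gamma(1) + c_0
  gamma(1) = phi_1 gamma(0) + c_1
Substituting the second into the first: gamma(0) (1 - phi_1^2) = c_0 + phi_1 c_1, so
  gamma(0) = (c_0 + phi_1 c_1) / (1 - phi_1^2) = (6.571624 + (-0.549)(-2.292)) / (1 - (-0.549)^2) = 7.829932 / 0.698599 = 11.208049.
  gamma(1) = phi_1 gamma(0) + c_1 = (-0.549)(11.208049) + (-2.292) = -8.445219.
Therefore gamma(1) = -8.4452 (to 4 decimal places).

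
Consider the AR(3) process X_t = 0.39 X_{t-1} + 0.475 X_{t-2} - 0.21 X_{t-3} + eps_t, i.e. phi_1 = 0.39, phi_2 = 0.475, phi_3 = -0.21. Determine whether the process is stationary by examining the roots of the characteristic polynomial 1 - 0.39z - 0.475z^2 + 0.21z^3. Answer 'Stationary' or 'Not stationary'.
\text{Stationary}

The AR(p) characteristic polynomial is P(z) = 1 - 0.39z - 0.475z^2 + 0.21z^3.
Stationarity requires all roots to lie outside the unit circle, i.e. |z| > 1 for every root.
Degree 3: look for a simple real root z0 first, then factor out (1 - z/z0) and solve the remaining quadratic.
Testing z0 = 2: P(2) = 1 + (-0.39)(2) + (-0.475)(2)^2 + (0.21)(2)^3
  = 1 + (-0.78) + (-1.9) + (1.68) = 0.  So z_0 = 2 is a root, |z_0| = 2.
Divide out the factor (1 - 0.5 z) = (1 - z/z0) (since 1/z0 = 0.5):
  P(z) = (1 - 0.5 z)(1 + (0.11) z + (-0.42) z^2)
  [check: z-coef 0.11 - (0.5) = -0.39; z^2-coef -0.42 - (0.5)(0.11) = -0.475; z^3-coef -(0.5)(-0.42) = 0.21.]
Remaining roots from the quadratic factor 1 + (0.11) z + (-0.42) z^2:
  Set 1 + (0.11) z + (-0.42) z^2 = 0, i.e. a z^2 + b z + c = 0 with a = -0.42, b = 0.11, c = 1.
  Discriminant D = b^2 - 4ac = (0.11)^2 - 4*(-0.42)*1 = 0.0121 - (-1.68) = 1.6921.
  D >= 0, so the roots are real: z = (-b +/- sqrt(D)) / (2a) = (-0.11 +/- 1.300807) / (-0.84).
    z_1 = (-0.11 + 1.300807) / (-0.84) = -1.4176,   |z_1| = 1.4176.
    z_2 = (-0.11 - 1.300807) / (-0.84) = 1.6795,   |z_2| = 1.6795.
Moduli of all roots: 2.0000, 1.4176, 1.6795.
All moduli strictly greater than 1? Yes.
Verdict: Stationary.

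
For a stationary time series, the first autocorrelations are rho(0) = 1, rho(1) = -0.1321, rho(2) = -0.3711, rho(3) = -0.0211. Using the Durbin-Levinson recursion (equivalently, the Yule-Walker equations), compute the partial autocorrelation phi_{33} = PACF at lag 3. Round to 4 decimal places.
\phi_{33} = -0.1710

The PACF at lag k is phi_{kk}, the last component of the solution
to the Yule-Walker system G_k phi = r_k where
  (G_k)_{ij} = rho(|i - j|), (r_k)_i = rho(i), i,j = 1..k.
Equivalently, Durbin-Levinson gives phi_{kk} iteratively:
  phi_{11} = rho(1)
  phi_{kk} = [rho(k) - sum_{j=1..k-1} phi_{k-1,j} rho(k-j)]
            / [1 - sum_{j=1..k-1} phi_{k-1,j} rho(j)],
  phi_{k,j} = phi_{k-1,j} - phi_{kk} phi_{k-1,k-j},  j = 1..k-1.
Step k = 1:
  phi_11 = rho(1) = -0.1321.
Step k = 2:
  phi_22 = [rho(2) - phi_11 rho(1)] / [1 - phi_11 rho(1)] = [-0.3711 - (-0.1321)(-0.1321)] / [1 - (-0.1321)(-0.1321)]
         = -0.38855041 / 0.98254959 = -0.395451.
  Update: phi_21 = phi_11 - phi_22 phi_11 = -0.1321 - (-0.395451)(-0.1321) = -0.184339.
Step k = 3:
  phi_33 = [rho(3) - phi_21 rho(2) - phi_22 rho(1)] / [1 - phi_21 rho(1) - phi_22 rho(2)]
    numerator   = -0.0211 - (-0.184339)(-0.3711) - (-0.395451)(-0.1321) = -0.14174734
    denominator = 1 - (-0.184339)(-0.1321) - (-0.395451)(-0.3711) = 0.82889687
  phi_33 = -0.14174734 / 0.82889687 = -0.171.
Therefore phi_{33} = -0.1710.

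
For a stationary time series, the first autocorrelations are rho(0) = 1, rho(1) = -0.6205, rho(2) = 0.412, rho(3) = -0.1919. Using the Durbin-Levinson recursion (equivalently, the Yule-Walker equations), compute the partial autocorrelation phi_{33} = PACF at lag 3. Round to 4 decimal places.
\phi_{33} = 0.1299

The PACF at lag k is phi_{kk}, the last component of the solution
to the Yule-Walker system G_k phi = r_k where
  (G_k)_{ij} = rho(|i - j|), (r_k)_i = rho(i), i,j = 1..k.
Equivalently, Durbin-Levinson gives phi_{kk} iteratively:
  phi_{11} = rho(1)
  phi_{kk} = [rho(k) - sum_{j=1..k-1} phi_{k-1,j} rho(k-j)]
            / [1 - sum_{j=1..k-1} phi_{k-1,j} rho(j)],
  phi_{k,j} = phi_{k-1,j} - phi_{kk} phi_{k-1,k-j},  j = 1..k-1.
Step k = 1:
  phi_11 = rho(1) = -0.6205.
Step k = 2:
  phi_22 = [rho(2) - phi_11 rho(1)] / [1 - phi_11 rho(1)] = [0.412 - (-0.6205)(-0.6205)] / [1 - (-0.6205)(-0.6205)]
         = 0.02697975 / 0.61497975 = 0.043871.
  Update: phi_21 = phi_11 - phi_22 phi_11 = -0.6205 - (0.043871)(-0.6205) = -0.593278.
Step k = 3:
  phi_33 = [rho(3) - phi_21 rho(2) - phi_22 rho(1)] / [1 - phi_21 rho(1) - phi_22 rho(2)]
    numerator   = -0.1919 - (-0.593278)(0.412) - (0.043871)(-0.6205) = 0.07975249
    denominator = 1 - (-0.593278)(-0.6205) - (0.043871)(0.412) = 0.61379612
  phi_33 = 0.07975249 / 0.61379612 = 0.1299.
Therefore phi_{33} = 0.1299.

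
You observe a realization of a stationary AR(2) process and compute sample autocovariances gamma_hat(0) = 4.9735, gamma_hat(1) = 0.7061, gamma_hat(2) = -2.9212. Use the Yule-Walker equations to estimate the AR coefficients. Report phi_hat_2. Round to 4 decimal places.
\hat\phi_{2} = -0.6200

The Yule-Walker equations for an AR(p) process read, in matrix form,
  Gamma_p phi = r_p,   with   (Gamma_p)_{ij} = gamma(|i - j|),
                       (r_p)_i = gamma(i),   i,j = 1..p.
Substitute the sample gammas (Toeplitz matrix and right-hand side of size 2):
  Gamma_p = [[4.9735, 0.7061], [0.7061, 4.9735]]
  r_p     = [0.7061, -2.9212]
Written out:
  4.9735 phi_1 + 0.7061 phi_2 = 0.7061
  0.7061 phi_1 + 4.9735 phi_2 = -2.9212
Solve by Cramer's rule:
  det = gamma(0)^2 - gamma(1)^2 = (4.9735)^2 - (0.7061)^2 = 24.73570225 - 0.49857721 = 24.23712504
  phi_hat_1 = [gamma(1) gamma(0) - gamma(1) gamma(2)] / det = [(0.7061)(4.9735) - (0.7061)(-2.9212)] / 24.23712504 = 5.57444767 / 24.23712504 = 0.23
  phi_hat_2 = [gamma(0) gamma(2) - gamma(1)^2] / det = [(4.9735)(-2.9212) - (0.7061)^2] / 24.23712504 = -15.02716541 / 24.23712504 = -0.62
So phi_hat = [0.2300, -0.6200].
Therefore phi_hat_2 = -0.6200.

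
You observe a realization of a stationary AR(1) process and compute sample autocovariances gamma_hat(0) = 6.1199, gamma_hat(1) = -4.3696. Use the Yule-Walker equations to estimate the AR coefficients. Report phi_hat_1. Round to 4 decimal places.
\hat\phi_{1} = -0.7140

The Yule-Walker equations for an AR(p) process read, in matrix form,
  Gamma_p phi = r_p,   with   (Gamma_p)_{ij} = gamma(|i - j|),
                       (r_p)_i = gamma(i),   i,j = 1..p.
Substitute the sample gammas (Toeplitz matrix and right-hand side of size 1):
  Gamma_p = [[6.1199]]
  r_p     = [-4.3696]
With p = 1 this is the single equation gamma(0) phi_1 = gamma(1):
  phi_hat_1 = gamma(1) / gamma(0) = -4.3696 / 6.1199 = -0.7140.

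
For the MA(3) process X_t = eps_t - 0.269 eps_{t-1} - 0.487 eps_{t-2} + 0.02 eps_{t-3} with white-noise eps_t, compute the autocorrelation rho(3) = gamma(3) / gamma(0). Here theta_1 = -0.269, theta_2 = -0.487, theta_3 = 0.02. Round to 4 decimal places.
\rho(3) = 0.0153

For an MA(q) process with theta_0 = 1, the autocovariance is
  gamma(k) = sigma^2 * sum_{i=0..q-k} theta_i * theta_{i+k},
and rho(k) = gamma(k) / gamma(0). Sigma^2 cancels.
  numerator   = (1)*(0.02) = 0.02.
  denominator = (1)^2 + (-0.269)^2 + (-0.487)^2 + (0.02)^2 = 1.30993.
  rho(3) = 0.02 / 1.30993 = 0.0153.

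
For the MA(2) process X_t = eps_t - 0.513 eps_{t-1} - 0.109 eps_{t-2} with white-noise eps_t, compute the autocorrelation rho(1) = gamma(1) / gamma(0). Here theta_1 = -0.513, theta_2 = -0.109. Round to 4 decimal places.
\rho(1) = -0.3585

For an MA(q) process with theta_0 = 1, the autocovariance is
  gamma(k) = sigma^2 * sum_{i=0..q-k} theta_i * theta_{i+k},
and rho(k) = gamma(k) / gamma(0). Sigma^2 cancels.
  numerator   = (1)*(-0.513) + (-0.513)*(-0.109) = -0.457083.
  denominator = (1)^2 + (-0.513)^2 + (-0.109)^2 = 1.27505.
  rho(1) = -0.457083 / 1.27505 = -0.3585.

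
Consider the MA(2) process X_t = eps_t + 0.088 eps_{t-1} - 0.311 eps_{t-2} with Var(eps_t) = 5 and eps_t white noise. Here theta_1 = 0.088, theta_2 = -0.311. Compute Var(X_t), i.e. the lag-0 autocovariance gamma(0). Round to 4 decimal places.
\gamma(0) = 5.5223

For an MA(q) process X_t = eps_t + sum_i theta_i eps_{t-i} with
Var(eps_t) = sigma^2, the variance is
  gamma(0) = sigma^2 * (1 + sum_i theta_i^2).
  sum_i theta_i^2 = (0.088)^2 + (-0.311)^2 = 0.007744 + 0.096721 = 0.104465.
  gamma(0) = 5 * (1 + 0.104465) = 5 * 1.104465 = 5.522325, which rounds to 5.5223.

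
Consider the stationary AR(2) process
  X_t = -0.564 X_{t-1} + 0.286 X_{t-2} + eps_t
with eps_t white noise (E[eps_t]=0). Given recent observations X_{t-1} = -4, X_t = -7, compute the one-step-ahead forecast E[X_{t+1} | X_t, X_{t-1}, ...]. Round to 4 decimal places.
E[X_{t+1} \mid \mathcal F_t] = 2.8040

For an AR(p) model X_t = c + sum_i phi_i X_{t-i} + eps_t, the
one-step-ahead conditional mean is
  E[X_{t+1} | X_t, ...] = c + sum_i phi_i X_{t+1-i}.
Substitute known values:
  E[X_{t+1} | ...] = (-0.564) * (-7) + (0.286) * (-4)
                   = 2.8040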